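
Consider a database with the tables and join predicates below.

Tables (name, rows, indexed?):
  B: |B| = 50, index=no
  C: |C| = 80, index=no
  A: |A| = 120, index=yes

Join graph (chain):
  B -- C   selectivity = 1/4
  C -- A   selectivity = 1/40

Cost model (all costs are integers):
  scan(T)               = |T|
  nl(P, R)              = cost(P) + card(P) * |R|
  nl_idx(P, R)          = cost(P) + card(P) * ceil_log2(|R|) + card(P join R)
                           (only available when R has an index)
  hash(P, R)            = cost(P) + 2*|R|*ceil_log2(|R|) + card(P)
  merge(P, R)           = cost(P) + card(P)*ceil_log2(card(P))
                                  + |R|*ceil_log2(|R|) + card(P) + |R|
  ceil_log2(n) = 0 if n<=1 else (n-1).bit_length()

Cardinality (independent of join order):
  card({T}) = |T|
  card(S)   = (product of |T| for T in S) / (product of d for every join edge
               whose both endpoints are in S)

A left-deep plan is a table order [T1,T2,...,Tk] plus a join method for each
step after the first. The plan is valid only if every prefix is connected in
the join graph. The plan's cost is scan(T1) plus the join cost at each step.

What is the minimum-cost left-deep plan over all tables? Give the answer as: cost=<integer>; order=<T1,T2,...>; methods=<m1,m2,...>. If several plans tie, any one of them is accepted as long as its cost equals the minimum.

cost=1720; order=C,A,B; methods=nl_idx,hash

Selinger DP (subsets sized 1..n):
  {B}: scan cost=50, card=50
  {C}: scan cost=80, card=80
  {A}: scan cost=120, card=120
  {BC}: card=1000; try (B,hash)→760, (C,merge)→1040, (B,merge)→1070, (C,hash)→1220, (C,nl)→4050, (B,nl)→4080; best=760 via (B,hash)
  {AC}: card=240; try (A,nl_idx)→880, (C,hash)→1360, (A,merge)→1680, (C,merge)→1720, (A,hash)→1840, (A,nl)→9680 …(+1); best=880 via (A,nl_idx)
  {ABC}: card=3000; try (B,hash)→1720, (B,merge)→3390, (A,hash)→3440, (A,nl_idx)→10760, (A,merge)→12720, (B,nl)→12880 …(+1); best=1720 via (B,hash)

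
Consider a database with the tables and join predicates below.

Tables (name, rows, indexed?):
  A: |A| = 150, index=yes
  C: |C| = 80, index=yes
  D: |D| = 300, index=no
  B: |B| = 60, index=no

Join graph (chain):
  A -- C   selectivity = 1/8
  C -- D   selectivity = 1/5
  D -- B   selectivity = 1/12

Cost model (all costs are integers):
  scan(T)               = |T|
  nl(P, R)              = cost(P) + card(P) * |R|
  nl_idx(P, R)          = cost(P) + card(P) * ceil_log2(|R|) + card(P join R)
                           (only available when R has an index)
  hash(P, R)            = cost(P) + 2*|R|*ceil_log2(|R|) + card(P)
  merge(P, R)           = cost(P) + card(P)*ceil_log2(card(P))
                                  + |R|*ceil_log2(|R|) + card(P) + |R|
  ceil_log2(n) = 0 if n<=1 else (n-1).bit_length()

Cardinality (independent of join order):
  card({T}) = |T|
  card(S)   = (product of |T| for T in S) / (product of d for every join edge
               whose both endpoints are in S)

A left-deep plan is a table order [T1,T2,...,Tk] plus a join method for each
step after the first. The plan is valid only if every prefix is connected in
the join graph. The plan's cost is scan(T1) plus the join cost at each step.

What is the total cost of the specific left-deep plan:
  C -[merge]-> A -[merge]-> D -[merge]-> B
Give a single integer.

step 1: scan C: cost=80, card=80
step 2: join A via merge
    card(P join A) = 80*150/(8) = 1500
    cost = 80 + 80*7 + 150*8 + 80 + 150 = 2070
step 3: join D via merge
    card(P join D) = 1500*300/(5) = 90000
    cost = 2070 + 1500*11 + 300*9 + 1500 + 300 = 23070
step 4: join B via merge
    card(P join B) = 90000*60/(12) = 450000
    cost = 23070 + 90000*17 + 60*6 + 90000 + 60 = 1643490

1643490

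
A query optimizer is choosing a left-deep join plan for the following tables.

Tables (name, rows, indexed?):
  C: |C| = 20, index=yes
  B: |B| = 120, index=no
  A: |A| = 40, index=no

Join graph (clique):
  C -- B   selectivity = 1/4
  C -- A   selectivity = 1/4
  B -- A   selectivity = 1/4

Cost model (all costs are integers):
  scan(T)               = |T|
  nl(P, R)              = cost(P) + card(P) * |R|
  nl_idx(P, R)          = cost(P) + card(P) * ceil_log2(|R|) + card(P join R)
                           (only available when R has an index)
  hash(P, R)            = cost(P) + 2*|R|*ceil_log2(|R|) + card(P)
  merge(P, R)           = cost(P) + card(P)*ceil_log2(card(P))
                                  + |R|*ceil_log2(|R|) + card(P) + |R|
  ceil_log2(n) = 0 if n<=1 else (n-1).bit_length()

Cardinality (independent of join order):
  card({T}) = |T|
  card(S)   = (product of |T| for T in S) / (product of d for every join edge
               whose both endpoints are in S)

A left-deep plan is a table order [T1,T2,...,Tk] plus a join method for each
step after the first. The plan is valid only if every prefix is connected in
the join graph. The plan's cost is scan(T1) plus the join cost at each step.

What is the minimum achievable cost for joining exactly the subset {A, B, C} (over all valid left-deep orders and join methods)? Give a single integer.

Selinger DP over subsets of {A,B,C}:
  {C}: scan cost=20, card=20
  {B}: scan cost=120, card=120
  {A}: scan cost=40, card=40
  {BC}: card=600; try (C,hash)→440, (B,merge)→1100, (C,merge)→1200, (C,nl_idx)→1320, (B,hash)→1720, (B,nl)→2420 …(+1); best=440 via (C,hash)
  {AC}: card=200; try (C,hash)→280, (A,merge)→420, (C,merge)→440, (C,nl_idx)→440, (A,hash)→520, (A,nl)→820 …(+1); best=280 via (C,hash)
  {AB}: card=1200; try (A,hash)→720, (B,merge)→1280, (A,merge)→1360, (B,hash)→1760, (B,nl)→4840, (A,nl)→4920; best=720 via (A,hash)
  {ABC}: card=1500; try (A,hash)→1520, (C,hash)→2120, (B,hash)→2160, (B,merge)→3040, (A,merge)→7320, (C,nl_idx)→8220 …(+4); best=1520 via (A,hash)

1520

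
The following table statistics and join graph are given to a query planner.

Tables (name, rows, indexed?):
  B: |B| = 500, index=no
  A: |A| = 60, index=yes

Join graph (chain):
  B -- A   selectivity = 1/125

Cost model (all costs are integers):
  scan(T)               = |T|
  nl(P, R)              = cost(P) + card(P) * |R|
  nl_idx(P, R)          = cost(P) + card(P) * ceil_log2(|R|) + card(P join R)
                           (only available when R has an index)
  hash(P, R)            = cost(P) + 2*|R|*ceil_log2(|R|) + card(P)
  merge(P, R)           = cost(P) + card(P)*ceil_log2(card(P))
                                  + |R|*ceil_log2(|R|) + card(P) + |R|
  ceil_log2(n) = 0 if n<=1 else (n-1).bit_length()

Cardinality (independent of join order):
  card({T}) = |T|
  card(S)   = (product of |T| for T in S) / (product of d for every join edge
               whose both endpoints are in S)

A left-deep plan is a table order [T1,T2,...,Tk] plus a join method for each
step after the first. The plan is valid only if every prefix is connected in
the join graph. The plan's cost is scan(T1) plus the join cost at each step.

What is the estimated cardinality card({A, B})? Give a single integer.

Tables in S: A(60), B(500)
Edges inside S: B-A(d=125)
numerator = 60 * 500 = 30000
denominator = 125 = 125
card(S) = 30000 / 125 = 240

240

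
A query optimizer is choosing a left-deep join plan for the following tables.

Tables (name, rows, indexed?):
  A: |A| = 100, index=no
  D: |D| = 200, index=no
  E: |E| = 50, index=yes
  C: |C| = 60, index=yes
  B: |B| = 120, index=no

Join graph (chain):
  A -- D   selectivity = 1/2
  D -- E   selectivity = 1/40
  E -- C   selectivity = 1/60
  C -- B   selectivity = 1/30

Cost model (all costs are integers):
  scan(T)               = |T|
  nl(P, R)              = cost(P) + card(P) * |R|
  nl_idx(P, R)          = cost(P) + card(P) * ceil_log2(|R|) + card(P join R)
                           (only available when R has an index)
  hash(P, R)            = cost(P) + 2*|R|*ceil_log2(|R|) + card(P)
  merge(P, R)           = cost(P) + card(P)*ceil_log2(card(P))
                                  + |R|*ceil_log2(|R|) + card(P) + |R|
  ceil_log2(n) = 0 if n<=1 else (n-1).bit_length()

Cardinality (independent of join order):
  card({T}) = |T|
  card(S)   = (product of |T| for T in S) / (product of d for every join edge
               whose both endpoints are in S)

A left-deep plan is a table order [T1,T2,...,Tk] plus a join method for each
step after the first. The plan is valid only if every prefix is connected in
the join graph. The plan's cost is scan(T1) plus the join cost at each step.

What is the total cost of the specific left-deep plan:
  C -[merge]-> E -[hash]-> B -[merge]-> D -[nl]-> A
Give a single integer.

106160

step 1: scan C: cost=60, card=60
step 2: join E via merge
    card(P join E) = 60*50/(60) = 50
    cost = 60 + 60*6 + 50*6 + 60 + 50 = 830
step 3: join B via hash
    card(P join B) = 50*120/(30) = 200
    cost = 830 + 2*120*7 + 50 = 2560
step 4: join D via merge
    card(P join D) = 200*200/(40) = 1000
    cost = 2560 + 200*8 + 200*8 + 200 + 200 = 6160
step 5: join A via nl
    card(P join A) = 1000*100/(2) = 50000
    cost = 6160 + 1000*100 = 106160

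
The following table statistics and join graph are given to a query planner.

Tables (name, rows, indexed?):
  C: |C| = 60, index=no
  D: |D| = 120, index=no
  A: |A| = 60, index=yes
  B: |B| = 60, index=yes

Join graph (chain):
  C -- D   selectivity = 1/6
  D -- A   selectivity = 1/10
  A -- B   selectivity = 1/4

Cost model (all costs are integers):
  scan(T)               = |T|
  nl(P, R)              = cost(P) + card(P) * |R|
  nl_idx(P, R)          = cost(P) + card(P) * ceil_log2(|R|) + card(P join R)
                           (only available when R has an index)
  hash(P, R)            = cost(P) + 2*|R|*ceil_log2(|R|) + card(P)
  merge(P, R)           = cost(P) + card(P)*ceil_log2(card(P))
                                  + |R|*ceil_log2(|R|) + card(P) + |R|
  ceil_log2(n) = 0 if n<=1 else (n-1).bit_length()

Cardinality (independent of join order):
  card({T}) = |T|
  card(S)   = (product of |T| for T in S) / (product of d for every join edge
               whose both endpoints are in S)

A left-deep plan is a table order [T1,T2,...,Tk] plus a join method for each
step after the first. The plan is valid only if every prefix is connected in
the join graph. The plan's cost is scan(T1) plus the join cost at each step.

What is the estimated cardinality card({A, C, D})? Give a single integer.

7200

Tables in S: A(60), C(60), D(120)
Edges inside S: C-D(d=6), D-A(d=10)
numerator = 60 * 60 * 120 = 432000
denominator = 6 * 10 = 60
card(S) = 432000 / 60 = 7200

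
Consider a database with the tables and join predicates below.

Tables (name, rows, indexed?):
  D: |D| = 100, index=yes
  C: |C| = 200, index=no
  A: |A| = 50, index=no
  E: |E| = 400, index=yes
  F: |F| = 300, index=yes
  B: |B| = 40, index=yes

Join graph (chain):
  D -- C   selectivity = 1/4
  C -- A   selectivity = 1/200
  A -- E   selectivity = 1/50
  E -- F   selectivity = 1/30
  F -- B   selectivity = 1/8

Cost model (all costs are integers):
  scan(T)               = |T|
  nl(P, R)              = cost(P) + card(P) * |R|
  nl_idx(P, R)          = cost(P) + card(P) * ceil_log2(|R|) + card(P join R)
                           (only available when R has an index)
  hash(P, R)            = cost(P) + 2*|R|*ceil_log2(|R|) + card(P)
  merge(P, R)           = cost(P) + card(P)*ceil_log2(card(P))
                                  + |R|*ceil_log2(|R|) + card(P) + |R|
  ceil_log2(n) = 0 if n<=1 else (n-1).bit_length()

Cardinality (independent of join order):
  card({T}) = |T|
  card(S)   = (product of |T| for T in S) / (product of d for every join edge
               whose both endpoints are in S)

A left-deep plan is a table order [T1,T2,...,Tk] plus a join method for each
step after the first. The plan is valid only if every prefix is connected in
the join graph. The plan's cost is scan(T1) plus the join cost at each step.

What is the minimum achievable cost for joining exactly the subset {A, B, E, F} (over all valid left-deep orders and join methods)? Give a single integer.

Selinger DP over subsets of {A,B,E,F}:
  {A}: scan cost=50, card=50
  {E}: scan cost=400, card=400
  {F}: scan cost=300, card=300
  {B}: scan cost=40, card=40
  {AE}: card=400; try (E,nl_idx)→900, (A,hash)→1400, (E,merge)→4400, (A,merge)→4750, (E,hash)→7300, (E,nl)→20050 …(+1); best=900 via (E,nl_idx)
  {EF}: card=4000; try (F,hash)→6200, (E,nl_idx)→7000, (E,merge)→7300, (F,merge)→7400, (E,hash)→7800, (F,nl_idx)→8000 …(+2); best=6200 via (F,hash)
  {BF}: card=1500; try (B,hash)→1080, (F,nl_idx)→1900, (F,merge)→3320, (B,merge)→3580, (B,nl_idx)→3600, (F,hash)→5480 …(+2); best=1080 via (B,hash)
  {AEF}: card=4000; try (F,hash)→6700, (F,merge)→7900, (F,nl_idx)→8500, (A,hash)→10800, (A,merge)→58550, (F,nl)→120900 …(+1); best=6700 via (F,hash)
  {BEF}: card=20000; try (E,hash)→9780, (B,hash)→10680, (E,merge)→23080, (E,nl_idx)→34580, (B,nl_idx)→50200, (B,merge)→58480 …(+2); best=9780 via (E,hash)
  {ABEF}: card=20000; try (B,hash)→11180, (A,hash)→30380, (B,nl_idx)→50700, (B,merge)→58980, (B,nl)→166700, (A,merge)→330130 …(+1); best=11180 via (B,hash)

11180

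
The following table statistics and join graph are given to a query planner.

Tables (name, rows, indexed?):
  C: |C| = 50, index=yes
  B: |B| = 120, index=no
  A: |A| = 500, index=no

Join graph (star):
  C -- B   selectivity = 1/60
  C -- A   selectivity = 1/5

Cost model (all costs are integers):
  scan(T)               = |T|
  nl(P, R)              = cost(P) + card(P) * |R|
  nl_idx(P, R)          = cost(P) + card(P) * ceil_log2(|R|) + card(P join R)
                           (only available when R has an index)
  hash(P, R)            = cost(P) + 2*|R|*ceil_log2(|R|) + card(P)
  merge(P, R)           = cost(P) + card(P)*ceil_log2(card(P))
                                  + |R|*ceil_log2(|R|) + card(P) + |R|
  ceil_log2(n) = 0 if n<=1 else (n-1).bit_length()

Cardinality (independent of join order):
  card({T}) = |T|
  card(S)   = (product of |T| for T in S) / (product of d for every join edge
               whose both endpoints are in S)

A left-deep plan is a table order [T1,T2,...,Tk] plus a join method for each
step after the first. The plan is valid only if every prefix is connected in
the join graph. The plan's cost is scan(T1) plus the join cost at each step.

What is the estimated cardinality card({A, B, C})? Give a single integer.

Tables in S: A(500), B(120), C(50)
Edges inside S: C-B(d=60), C-A(d=5)
numerator = 500 * 120 * 50 = 3000000
denominator = 60 * 5 = 300
card(S) = 3000000 / 300 = 10000

10000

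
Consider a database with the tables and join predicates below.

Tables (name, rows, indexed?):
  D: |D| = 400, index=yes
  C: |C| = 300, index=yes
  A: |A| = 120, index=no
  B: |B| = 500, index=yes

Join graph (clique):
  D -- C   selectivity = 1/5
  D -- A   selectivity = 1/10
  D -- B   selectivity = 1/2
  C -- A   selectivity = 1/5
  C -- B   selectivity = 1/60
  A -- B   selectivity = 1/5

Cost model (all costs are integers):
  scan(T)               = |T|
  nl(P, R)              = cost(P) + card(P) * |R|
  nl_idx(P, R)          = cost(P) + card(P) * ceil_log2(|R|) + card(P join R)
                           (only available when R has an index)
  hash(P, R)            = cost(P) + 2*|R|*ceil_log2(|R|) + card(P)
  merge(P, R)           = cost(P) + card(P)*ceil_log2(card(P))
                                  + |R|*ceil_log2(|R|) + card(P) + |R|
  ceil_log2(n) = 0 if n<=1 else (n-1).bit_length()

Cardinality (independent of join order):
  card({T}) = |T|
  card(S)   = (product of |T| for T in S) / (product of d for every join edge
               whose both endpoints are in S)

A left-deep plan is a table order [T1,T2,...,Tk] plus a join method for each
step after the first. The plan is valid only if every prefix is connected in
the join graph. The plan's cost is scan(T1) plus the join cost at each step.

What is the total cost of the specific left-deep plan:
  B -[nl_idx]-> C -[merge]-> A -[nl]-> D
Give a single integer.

step 1: scan B: cost=500, card=500
step 2: join C via nl_idx
    card(P join C) = 500*300/(60) = 2500
    cost = 500 + 500*9 + 2500 = 7500
step 3: join A via merge
    card(P join A) = 2500*120/(5*5) = 12000
    cost = 7500 + 2500*12 + 120*7 + 2500 + 120 = 40960
step 4: join D via nl
    card(P join D) = 12000*400/(5*10*2) = 48000
    cost = 40960 + 12000*400 = 4840960

4840960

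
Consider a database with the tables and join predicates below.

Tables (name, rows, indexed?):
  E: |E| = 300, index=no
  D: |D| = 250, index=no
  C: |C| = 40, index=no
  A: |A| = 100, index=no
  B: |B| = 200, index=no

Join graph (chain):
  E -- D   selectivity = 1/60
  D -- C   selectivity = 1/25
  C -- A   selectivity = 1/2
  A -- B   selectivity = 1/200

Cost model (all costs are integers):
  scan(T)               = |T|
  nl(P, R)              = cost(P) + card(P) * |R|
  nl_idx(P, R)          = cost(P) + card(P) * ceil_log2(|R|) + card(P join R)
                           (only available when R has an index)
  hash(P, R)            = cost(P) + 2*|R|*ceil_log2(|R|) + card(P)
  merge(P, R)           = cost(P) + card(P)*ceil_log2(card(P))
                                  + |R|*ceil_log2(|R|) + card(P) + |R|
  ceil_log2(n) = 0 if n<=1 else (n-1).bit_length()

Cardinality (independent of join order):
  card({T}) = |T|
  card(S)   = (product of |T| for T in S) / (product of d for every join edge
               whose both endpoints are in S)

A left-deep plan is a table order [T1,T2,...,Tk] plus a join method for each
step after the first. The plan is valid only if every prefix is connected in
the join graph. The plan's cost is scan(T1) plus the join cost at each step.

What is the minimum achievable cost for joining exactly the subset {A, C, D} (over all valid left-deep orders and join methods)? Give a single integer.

Selinger DP over subsets of {A,C,D}:
  {D}: scan cost=250, card=250
  {C}: scan cost=40, card=40
  {A}: scan cost=100, card=100
  {CD}: card=400; try (C,hash)→980, (D,merge)→2570, (C,merge)→2780, (D,hash)→4080, (D,nl)→10040, (C,nl)→10250; best=980 via (C,hash)
  {AC}: card=2000; try (C,hash)→680, (A,merge)→1120, (C,merge)→1180, (A,hash)→1480, (A,nl)→4040, (C,nl)→4100; best=680 via (C,hash)
  {ACD}: card=20000; try (A,hash)→2780, (A,merge)→5780, (D,hash)→6680, (D,merge)→26930, (A,nl)→40980, (D,nl)→500680; best=2780 via (A,hash)

2780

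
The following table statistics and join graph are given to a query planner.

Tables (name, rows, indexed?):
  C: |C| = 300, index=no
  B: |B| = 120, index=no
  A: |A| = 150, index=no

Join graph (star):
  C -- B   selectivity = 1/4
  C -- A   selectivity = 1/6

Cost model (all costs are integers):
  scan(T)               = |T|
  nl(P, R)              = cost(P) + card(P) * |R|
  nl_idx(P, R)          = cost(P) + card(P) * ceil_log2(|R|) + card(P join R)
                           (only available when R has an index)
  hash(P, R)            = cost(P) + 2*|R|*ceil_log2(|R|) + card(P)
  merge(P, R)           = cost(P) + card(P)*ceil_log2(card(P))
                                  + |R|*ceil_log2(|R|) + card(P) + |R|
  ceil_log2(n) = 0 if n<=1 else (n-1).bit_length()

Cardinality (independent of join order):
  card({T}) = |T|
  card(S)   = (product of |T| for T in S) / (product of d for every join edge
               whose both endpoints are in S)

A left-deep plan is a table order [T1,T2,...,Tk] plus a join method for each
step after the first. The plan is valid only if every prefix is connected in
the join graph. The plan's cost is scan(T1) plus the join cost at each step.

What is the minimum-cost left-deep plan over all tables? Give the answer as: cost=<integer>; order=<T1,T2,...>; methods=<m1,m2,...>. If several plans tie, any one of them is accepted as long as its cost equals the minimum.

Selinger DP (subsets sized 1..n):
  {C}: scan cost=300, card=300
  {B}: scan cost=120, card=120
  {A}: scan cost=150, card=150
  {BC}: card=9000; try (B,hash)→2280, (C,merge)→4080, (B,merge)→4260, (C,hash)→5640, (C,nl)→36120, (B,nl)→36300; best=2280 via (B,hash)
  {AC}: card=7500; try (A,hash)→3000, (C,merge)→4500, (A,merge)→4650, (C,hash)→5700, (C,nl)→45150, (A,nl)→45300; best=3000 via (A,hash)
  {ABC}: card=225000; try (B,hash)→12180, (A,hash)→13680, (B,merge)→108960, (A,merge)→138630, (B,nl)→903000, (A,nl)→1352280; best=12180 via (B,hash)

cost=12180; order=C,A,B; methods=hash,hash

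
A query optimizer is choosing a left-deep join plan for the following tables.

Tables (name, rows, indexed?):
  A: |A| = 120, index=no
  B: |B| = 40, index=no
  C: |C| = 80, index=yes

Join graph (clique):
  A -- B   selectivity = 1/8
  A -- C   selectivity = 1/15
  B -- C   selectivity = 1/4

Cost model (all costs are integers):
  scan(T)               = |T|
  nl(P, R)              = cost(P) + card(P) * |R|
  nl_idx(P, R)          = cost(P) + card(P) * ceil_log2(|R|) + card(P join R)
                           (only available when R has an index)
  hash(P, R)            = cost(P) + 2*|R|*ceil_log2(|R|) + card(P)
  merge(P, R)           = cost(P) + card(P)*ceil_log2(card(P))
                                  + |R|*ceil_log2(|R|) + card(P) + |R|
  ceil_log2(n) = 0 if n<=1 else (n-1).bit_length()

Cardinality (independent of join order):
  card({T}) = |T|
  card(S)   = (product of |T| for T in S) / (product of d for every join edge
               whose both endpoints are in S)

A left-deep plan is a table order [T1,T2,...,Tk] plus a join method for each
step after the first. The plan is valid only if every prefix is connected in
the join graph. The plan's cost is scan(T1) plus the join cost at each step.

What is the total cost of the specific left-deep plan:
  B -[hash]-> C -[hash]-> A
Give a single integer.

step 1: scan B: cost=40, card=40
step 2: join C via hash
    card(P join C) = 40*80/(4) = 800
    cost = 40 + 2*80*7 + 40 = 1200
step 3: join A via hash
    card(P join A) = 800*120/(8*15) = 800
    cost = 1200 + 2*120*7 + 800 = 3680

3680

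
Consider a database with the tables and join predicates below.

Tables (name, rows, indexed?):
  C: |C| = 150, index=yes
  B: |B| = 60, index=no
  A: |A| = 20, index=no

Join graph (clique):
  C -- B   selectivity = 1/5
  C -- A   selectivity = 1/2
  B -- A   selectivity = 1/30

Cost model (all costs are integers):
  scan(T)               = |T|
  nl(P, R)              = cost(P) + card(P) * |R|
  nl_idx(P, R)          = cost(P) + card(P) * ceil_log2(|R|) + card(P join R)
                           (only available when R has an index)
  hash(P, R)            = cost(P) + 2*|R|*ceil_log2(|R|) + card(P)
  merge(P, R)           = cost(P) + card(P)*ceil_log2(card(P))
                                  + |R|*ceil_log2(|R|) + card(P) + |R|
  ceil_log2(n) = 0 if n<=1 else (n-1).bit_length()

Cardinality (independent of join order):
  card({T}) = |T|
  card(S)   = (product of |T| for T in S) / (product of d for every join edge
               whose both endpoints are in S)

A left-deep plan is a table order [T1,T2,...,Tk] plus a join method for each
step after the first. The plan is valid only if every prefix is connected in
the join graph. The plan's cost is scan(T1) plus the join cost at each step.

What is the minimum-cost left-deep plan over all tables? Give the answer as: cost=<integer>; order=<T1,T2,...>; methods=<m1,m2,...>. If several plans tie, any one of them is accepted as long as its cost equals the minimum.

cost=1240; order=B,A,C; methods=hash,nl_idx

Selinger DP (subsets sized 1..n):
  {C}: scan cost=150, card=150
  {B}: scan cost=60, card=60
  {A}: scan cost=20, card=20
  {BC}: card=1800; try (B,hash)→1020, (C,merge)→1830, (B,merge)→1920, (C,nl_idx)→2340, (C,hash)→2520, (C,nl)→9060 …(+1); best=1020 via (B,hash)
  {AC}: card=1500; try (A,hash)→500, (C,merge)→1490, (A,merge)→1620, (C,nl_idx)→1680, (C,hash)→2440, (C,nl)→3020 …(+1); best=500 via (A,hash)
  {AB}: card=40; try (A,hash)→320, (B,merge)→560, (A,merge)→600, (B,hash)→760, (B,nl)→1220, (A,nl)→1260; best=320 via (A,hash)
  {ABC}: card=600; try (C,nl_idx)→1240, (C,merge)→1950, (B,hash)→2720, (C,hash)→2760, (A,hash)→3020, (C,nl)→6320 …(+4); best=1240 via (C,nl_idx)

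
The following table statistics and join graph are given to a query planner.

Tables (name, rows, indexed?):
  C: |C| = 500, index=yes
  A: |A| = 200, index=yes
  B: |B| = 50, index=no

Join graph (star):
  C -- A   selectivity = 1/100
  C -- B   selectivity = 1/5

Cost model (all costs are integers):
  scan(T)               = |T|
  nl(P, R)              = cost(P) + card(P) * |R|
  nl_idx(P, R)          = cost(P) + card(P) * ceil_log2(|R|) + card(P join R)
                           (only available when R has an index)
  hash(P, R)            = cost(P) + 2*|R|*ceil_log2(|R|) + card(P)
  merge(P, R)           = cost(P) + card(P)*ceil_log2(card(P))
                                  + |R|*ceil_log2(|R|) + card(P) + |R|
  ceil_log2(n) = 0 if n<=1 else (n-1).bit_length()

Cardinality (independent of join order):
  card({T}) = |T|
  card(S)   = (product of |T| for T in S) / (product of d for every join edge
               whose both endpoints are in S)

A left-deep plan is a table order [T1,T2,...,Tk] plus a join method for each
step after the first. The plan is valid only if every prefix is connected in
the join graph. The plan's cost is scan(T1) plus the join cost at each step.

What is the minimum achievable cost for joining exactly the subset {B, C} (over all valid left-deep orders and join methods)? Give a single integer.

1600

Selinger DP over subsets of {B,C}:
  {C}: scan cost=500, card=500
  {B}: scan cost=50, card=50
  {BC}: card=5000; try (B,hash)→1600, (C,merge)→5400, (C,nl_idx)→5500, (B,merge)→5850, (C,hash)→9100, (C,nl)→25050 …(+1); best=1600 via (B,hash)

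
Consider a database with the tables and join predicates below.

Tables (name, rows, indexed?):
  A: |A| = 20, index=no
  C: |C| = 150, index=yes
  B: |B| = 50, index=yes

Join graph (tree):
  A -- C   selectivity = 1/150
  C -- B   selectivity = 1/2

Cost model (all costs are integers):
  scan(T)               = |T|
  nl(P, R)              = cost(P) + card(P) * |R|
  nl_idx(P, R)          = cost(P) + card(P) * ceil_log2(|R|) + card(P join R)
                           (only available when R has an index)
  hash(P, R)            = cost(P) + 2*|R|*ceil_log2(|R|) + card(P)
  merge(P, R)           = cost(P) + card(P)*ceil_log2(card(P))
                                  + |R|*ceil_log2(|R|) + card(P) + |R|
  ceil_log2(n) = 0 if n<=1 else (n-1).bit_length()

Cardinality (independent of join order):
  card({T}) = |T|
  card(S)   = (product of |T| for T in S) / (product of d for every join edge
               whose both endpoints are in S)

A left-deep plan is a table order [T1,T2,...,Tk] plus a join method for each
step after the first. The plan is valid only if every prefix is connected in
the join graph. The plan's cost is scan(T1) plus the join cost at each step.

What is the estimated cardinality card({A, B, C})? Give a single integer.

Tables in S: A(20), B(50), C(150)
Edges inside S: A-C(d=150), C-B(d=2)
numerator = 20 * 50 * 150 = 150000
denominator = 150 * 2 = 300
card(S) = 150000 / 300 = 500

500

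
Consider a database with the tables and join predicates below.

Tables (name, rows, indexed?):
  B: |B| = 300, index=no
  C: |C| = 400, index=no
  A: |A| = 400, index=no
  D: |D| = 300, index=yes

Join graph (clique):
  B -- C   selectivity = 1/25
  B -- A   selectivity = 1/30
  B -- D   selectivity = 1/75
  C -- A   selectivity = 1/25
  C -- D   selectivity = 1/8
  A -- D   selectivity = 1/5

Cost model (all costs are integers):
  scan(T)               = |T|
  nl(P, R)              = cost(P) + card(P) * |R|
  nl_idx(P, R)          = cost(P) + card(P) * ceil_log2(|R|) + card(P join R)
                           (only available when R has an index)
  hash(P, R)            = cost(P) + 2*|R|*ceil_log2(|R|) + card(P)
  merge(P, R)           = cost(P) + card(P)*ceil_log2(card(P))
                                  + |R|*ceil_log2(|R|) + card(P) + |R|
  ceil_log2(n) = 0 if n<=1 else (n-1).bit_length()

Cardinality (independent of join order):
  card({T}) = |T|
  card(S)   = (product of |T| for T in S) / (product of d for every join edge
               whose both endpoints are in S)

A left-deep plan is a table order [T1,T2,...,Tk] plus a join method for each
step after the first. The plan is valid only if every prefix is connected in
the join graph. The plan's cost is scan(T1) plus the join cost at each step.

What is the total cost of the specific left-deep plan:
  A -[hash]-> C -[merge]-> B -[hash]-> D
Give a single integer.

step 1: scan A: cost=400, card=400
step 2: join C via hash
    card(P join C) = 400*400/(25) = 6400
    cost = 400 + 2*400*9 + 400 = 8000
step 3: join B via merge
    card(P join B) = 6400*300/(25*30) = 2560
    cost = 8000 + 6400*13 + 300*9 + 6400 + 300 = 100600
step 4: join D via hash
    card(P join D) = 2560*300/(75*8*5) = 256
    cost = 100600 + 2*300*9 + 2560 = 108560

108560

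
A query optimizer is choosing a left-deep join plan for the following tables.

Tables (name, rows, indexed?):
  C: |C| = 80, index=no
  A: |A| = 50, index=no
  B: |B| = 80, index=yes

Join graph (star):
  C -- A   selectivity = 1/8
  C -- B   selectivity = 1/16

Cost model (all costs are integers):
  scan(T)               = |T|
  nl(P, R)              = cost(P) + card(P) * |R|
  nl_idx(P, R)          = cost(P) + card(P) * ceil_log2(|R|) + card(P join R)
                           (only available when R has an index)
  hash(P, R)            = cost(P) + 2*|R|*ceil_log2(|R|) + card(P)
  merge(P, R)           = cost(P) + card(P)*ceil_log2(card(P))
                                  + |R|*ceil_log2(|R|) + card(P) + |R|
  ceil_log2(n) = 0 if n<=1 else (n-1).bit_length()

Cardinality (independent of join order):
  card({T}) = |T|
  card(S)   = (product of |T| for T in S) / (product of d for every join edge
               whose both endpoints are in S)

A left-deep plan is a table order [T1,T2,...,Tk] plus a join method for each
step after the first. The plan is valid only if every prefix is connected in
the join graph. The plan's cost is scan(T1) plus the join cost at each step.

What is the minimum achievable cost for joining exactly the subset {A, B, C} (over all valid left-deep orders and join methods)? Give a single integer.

2040

Selinger DP over subsets of {A,B,C}:
  {C}: scan cost=80, card=80
  {A}: scan cost=50, card=50
  {B}: scan cost=80, card=80
  {AC}: card=500; try (A,hash)→760, (C,merge)→1040, (A,merge)→1070, (C,hash)→1220, (C,nl)→4050, (A,nl)→4080; best=760 via (A,hash)
  {BC}: card=400; try (B,nl_idx)→1040, (C,hash)→1280, (B,hash)→1280, (C,merge)→1360, (B,merge)→1360, (C,nl)→6480 …(+1); best=1040 via (B,nl_idx)
  {ABC}: card=2500; try (A,hash)→2040, (B,hash)→2380, (A,merge)→5390, (B,merge)→6400, (B,nl_idx)→6760, (A,nl)→21040 …(+1); best=2040 via (A,hash)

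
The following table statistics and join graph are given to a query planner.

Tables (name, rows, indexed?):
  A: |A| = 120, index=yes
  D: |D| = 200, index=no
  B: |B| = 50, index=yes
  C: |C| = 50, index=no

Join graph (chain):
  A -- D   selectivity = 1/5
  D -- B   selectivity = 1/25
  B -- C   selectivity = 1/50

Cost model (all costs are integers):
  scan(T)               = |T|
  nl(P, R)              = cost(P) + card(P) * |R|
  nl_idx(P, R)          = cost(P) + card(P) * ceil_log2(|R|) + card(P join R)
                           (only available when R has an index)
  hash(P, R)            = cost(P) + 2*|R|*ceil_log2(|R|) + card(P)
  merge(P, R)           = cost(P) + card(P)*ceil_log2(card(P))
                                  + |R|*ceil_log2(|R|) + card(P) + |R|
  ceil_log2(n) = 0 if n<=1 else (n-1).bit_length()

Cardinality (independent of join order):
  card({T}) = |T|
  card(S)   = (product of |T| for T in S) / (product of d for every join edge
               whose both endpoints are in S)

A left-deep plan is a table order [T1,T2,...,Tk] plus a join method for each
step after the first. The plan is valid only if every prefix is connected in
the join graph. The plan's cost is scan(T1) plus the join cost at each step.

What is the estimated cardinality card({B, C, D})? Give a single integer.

Tables in S: B(50), C(50), D(200)
Edges inside S: D-B(d=25), B-C(d=50)
numerator = 50 * 50 * 200 = 500000
denominator = 25 * 50 = 1250
card(S) = 500000 / 1250 = 400

400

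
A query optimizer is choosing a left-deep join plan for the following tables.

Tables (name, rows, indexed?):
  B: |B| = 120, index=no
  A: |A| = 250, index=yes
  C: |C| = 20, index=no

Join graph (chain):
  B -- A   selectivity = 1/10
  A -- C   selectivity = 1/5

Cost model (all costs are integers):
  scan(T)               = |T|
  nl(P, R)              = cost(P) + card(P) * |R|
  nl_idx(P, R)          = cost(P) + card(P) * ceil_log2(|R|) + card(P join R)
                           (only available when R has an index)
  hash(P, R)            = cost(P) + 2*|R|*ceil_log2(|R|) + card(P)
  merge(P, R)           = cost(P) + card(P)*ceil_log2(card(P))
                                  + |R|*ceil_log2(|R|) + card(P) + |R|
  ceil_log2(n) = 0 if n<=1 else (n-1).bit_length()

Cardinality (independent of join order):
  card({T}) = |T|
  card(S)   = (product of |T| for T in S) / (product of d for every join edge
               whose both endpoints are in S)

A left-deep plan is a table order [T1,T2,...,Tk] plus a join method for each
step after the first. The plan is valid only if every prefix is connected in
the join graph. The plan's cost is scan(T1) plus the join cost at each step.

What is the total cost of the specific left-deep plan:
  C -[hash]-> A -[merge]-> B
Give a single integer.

16000

step 1: scan C: cost=20, card=20
step 2: join A via hash
    card(P join A) = 20*250/(5) = 1000
    cost = 20 + 2*250*8 + 20 = 4040
step 3: join B via merge
    card(P join B) = 1000*120/(10) = 12000
    cost = 4040 + 1000*10 + 120*7 + 1000 + 120 = 16000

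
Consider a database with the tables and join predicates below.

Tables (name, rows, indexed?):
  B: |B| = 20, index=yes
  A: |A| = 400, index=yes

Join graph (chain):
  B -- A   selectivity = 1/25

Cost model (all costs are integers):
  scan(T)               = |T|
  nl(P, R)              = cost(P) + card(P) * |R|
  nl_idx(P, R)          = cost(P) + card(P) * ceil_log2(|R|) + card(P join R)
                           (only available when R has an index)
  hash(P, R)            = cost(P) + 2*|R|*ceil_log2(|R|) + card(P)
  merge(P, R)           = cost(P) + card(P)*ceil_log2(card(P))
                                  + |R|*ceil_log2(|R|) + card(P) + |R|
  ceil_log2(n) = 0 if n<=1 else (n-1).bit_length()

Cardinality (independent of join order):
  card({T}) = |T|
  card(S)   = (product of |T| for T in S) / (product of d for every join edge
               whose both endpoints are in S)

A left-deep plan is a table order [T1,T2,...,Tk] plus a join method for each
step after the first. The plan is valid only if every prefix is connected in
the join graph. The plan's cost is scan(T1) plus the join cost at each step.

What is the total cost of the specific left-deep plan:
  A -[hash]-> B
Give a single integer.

step 1: scan A: cost=400, card=400
step 2: join B via hash
    card(P join B) = 400*20/(25) = 320
    cost = 400 + 2*20*5 + 400 = 1000

1000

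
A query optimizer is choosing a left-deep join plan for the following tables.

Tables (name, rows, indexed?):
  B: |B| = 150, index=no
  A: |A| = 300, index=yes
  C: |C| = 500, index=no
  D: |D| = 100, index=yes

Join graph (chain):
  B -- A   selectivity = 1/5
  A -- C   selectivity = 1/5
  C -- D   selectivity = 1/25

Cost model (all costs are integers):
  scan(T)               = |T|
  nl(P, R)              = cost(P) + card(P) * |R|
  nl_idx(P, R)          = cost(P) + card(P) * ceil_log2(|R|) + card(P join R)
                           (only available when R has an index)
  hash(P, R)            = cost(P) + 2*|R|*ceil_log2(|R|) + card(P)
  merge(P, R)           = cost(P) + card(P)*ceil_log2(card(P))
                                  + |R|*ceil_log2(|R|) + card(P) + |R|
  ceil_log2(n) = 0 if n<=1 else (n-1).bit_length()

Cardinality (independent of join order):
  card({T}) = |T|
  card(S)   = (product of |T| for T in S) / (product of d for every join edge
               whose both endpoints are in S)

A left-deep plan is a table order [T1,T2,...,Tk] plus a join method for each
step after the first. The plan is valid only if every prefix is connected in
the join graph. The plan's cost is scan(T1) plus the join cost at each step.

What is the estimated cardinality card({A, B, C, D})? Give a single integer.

3600000

Tables in S: A(300), B(150), C(500), D(100)
Edges inside S: B-A(d=5), A-C(d=5), C-D(d=25)
numerator = 300 * 150 * 500 * 100 = 2250000000
denominator = 5 * 5 * 25 = 625
card(S) = 2250000000 / 625 = 3600000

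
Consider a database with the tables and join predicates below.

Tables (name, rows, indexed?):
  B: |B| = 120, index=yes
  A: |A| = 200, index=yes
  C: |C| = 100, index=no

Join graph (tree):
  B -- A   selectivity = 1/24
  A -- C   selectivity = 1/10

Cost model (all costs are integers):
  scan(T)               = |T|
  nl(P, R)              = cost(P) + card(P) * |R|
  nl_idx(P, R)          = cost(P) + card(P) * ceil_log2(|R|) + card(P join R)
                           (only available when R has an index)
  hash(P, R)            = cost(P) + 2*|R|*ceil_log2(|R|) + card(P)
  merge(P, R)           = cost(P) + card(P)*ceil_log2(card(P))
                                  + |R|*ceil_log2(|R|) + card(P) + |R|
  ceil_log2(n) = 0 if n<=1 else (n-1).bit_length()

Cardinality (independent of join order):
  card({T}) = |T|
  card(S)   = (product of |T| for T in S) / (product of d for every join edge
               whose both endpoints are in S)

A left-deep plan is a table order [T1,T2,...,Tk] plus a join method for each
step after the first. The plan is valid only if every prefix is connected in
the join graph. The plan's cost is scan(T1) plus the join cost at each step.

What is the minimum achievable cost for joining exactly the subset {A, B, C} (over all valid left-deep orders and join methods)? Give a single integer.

Selinger DP over subsets of {A,B,C}:
  {B}: scan cost=120, card=120
  {A}: scan cost=200, card=200
  {C}: scan cost=100, card=100
  {AB}: card=1000; try (B,hash)→2080, (A,nl_idx)→2080, (B,nl_idx)→2600, (A,merge)→2880, (B,merge)→2960, (A,hash)→3440 …(+2); best=2080 via (B,hash)
  {AC}: card=2000; try (C,hash)→1800, (A,merge)→2700, (C,merge)→2800, (A,nl_idx)→2900, (A,hash)→3400, (A,nl)→20100 …(+1); best=1800 via (C,hash)
  {ABC}: card=10000; try (C,hash)→4480, (B,hash)→5480, (C,merge)→13880, (B,nl_idx)→25800, (B,merge)→26760, (C,nl)→102080 …(+1); best=4480 via (C,hash)

4480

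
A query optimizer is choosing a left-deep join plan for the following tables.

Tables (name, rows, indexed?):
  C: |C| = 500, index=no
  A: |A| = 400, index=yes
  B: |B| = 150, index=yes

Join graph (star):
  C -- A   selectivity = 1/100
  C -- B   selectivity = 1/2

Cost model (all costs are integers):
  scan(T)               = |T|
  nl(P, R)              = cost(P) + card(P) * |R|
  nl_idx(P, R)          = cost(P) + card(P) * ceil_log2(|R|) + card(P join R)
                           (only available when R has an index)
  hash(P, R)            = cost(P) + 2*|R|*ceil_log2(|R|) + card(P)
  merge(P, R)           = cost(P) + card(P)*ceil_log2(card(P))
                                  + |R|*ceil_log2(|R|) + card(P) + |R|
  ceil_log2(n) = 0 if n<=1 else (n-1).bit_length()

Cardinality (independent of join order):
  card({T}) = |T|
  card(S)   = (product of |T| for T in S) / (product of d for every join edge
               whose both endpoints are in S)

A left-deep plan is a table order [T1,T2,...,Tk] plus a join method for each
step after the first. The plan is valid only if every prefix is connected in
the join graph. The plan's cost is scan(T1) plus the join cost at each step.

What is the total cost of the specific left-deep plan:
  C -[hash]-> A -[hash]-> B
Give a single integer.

12600

step 1: scan C: cost=500, card=500
step 2: join A via hash
    card(P join A) = 500*400/(100) = 2000
    cost = 500 + 2*400*9 + 500 = 8200
step 3: join B via hash
    card(P join B) = 2000*150/(2) = 150000
    cost = 8200 + 2*150*8 + 2000 = 12600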